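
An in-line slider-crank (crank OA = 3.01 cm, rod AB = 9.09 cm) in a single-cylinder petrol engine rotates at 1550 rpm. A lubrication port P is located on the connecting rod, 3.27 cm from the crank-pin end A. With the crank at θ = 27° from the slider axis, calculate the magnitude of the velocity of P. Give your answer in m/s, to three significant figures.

3.72

ω = 162.3 rad/s.  Crank-pin speed |V_A| = rω = 4.8857 m/s, perpendicular to OA.
Rod angle: sinφ = −(r/L) sinθ ⇒ φ = -8.646°; ω_rod = −rω cosθ/√(L²−r²sin²θ) = -48.44 rad/s.
V_P = V_A + ω_rod × AP, with AP = 0.0327 m along the rod.
Components: V_Px = −rω sinθ − a·ω_rod·sinφ = -2.4562 m/s;  V_Py = rω cosθ + a·ω_rod·cosφ = +2.7872 m/s.
|V_P| = √(V_Px² + V_Py²) = 3.715 m/s.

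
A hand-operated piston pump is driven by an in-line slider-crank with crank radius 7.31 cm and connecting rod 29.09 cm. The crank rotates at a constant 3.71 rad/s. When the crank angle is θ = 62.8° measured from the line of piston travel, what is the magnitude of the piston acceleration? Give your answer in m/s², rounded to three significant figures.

ω = 3.71 rad/s
x(θ) = r cosθ + √(L² − r² sin²θ); with ω constant, a = ω²·d²x/dθ².
d²x/dθ² = −r cosθ − r²(cos2θ)/√u − r⁴ sin²2θ/(4u^{3/2}),  u = L² − r² sin²θ = 0.0803957 m².
Substituting r = 0.0731 m, L = 0.2909 m, θ = 62.8°: d²x/dθ² = -0.02265 m.
a = ω²·d²x/dθ² = (3.71)²·(-0.02265) = -0.31176 m/s²;  |a| = 0.31176 m/s².

0.312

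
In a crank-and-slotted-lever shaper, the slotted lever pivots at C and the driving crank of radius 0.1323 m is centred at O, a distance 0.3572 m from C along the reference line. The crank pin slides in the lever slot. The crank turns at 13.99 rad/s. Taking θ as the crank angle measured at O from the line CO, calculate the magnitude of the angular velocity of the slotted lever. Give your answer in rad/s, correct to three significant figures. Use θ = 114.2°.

0.246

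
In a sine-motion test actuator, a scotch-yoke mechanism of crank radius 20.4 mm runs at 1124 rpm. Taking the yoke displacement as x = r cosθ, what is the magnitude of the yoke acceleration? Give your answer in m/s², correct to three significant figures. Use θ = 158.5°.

263

ω = 117.7 rad/s (from 1124 rpm).
x = r cosθ ⇒ ẍ = −rω² cosθ (ω constant).
|a| = rω²|cosθ| = 0.0204·(117.7)²·|cos 158.5°| = 262.96 m/s².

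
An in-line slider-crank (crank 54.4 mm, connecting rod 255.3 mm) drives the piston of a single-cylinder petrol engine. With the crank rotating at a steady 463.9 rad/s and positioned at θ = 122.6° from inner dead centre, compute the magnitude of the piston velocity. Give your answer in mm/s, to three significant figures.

ω = 463.9 rad/s
For an in-line slider-crank, x = r cosθ + √(L² − r² sin²θ), so v = −rω sinθ·[1 + r cosθ/√(L² − r² sin²θ)].
With r = 0.0544 m, L = 0.2553 m, θ = 122.6°: √(L² − r² sin²θ) = 0.25115 m.
v = −0.0544·463.9·0.84245·[1 + 0.0544·-0.53877/0.25115] = -18.779 m/s.
|v| = 18.779 m/s = 18779 mm/s.

18800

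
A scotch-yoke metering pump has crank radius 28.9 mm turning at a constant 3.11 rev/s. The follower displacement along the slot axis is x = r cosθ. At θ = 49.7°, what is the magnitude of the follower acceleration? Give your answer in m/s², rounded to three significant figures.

ω = 19.54 rad/s (from 3.11 rev/s).
x = r cosθ ⇒ ẍ = −rω² cosθ (ω constant).
|a| = rω²|cosθ| = 0.0289·(19.54)²·|cos 49.7°| = 7.1374 m/s².

7.14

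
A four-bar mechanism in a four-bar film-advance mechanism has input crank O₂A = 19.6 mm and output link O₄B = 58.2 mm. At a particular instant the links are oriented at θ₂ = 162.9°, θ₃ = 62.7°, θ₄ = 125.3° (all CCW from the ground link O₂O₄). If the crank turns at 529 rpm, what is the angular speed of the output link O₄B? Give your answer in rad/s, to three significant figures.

ω₂ = 55.4 rad/s (from 529 rpm).
Differentiating the loop-closure r₂e^{iθ₂}+r₃e^{iθ₃}=r₁+r₄e^{iθ₄} gives r₂ω₂e^{iθ₂}+r₃ω₃e^{iθ₃}=r₄ω₄e^{iθ₄}.
Eliminating the other unknown: ω₄ = r₂ω₂ sin(θ₂−θ₃) / [r₄ sin(θ₄−θ₃)].
Numerator sine = +0.98420; denominator sine = +0.88782.
Result = 0.0196·55.4·(+0.98420) / (0.0582·(+0.88782)) = +20.681 rad/s; magnitude 20.681 rad/s.

20.7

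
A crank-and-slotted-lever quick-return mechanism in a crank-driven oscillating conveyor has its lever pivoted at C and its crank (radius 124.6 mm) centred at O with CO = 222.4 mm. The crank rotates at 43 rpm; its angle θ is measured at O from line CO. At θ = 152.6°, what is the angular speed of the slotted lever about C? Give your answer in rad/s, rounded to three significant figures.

2.59

ω = 4.503 rad/s (from 43 rpm).
Crank pin A relative to C: A = (d + r cosθ, r sinθ); lever angle φ = atan2(r sinθ, d + r cosθ).
Differentiating tanφ: φ̇ = rω(d cosθ + r)/(d² + r² + 2dr cosθ).
d² + r² + 2dr cosθ = |CA|² = 0.0157823 m²;  d cosθ + r = -0.07285 m.
|ω_lever| = |0.1246·4.503·-0.07285| / 0.0157823 = 2.5898 rad/s.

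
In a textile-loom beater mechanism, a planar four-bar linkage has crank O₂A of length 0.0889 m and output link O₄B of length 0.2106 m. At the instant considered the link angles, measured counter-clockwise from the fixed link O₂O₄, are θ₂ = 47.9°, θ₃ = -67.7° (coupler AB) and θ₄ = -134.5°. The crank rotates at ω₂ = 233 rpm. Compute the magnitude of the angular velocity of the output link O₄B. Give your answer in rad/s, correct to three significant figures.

ω₂ = 24.4 rad/s (from 233 rpm).
Differentiating the loop-closure r₂e^{iθ₂}+r₃e^{iθ₃}=r₁+r₄e^{iθ₄} gives r₂ω₂e^{iθ₂}+r₃ω₃e^{iθ₃}=r₄ω₄e^{iθ₄}.
Eliminating the other unknown: ω₄ = r₂ω₂ sin(θ₂−θ₃) / [r₄ sin(θ₄−θ₃)].
Numerator sine = +0.90183; denominator sine = -0.91914.
Result = 0.0889·24.4·(+0.90183) / (0.2106·(-0.91914)) = -10.106 rad/s; magnitude 10.106 rad/s.

10.1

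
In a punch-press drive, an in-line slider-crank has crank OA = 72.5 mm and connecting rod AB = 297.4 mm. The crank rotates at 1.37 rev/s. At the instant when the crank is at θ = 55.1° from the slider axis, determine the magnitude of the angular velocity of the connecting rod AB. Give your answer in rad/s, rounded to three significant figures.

1.23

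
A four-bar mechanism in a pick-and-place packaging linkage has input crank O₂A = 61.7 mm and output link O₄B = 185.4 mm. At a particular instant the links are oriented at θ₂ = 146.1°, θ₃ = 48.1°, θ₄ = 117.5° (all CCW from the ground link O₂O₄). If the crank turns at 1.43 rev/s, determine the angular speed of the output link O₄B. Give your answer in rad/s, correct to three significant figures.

3.16

ω₂ = 8.985 rad/s (from 1.43 rev/s).
Differentiating the loop-closure r₂e^{iθ₂}+r₃e^{iθ₃}=r₁+r₄e^{iθ₄} gives r₂ω₂e^{iθ₂}+r₃ω₃e^{iθ₃}=r₄ω₄e^{iθ₄}.
Eliminating the other unknown: ω₄ = r₂ω₂ sin(θ₂−θ₃) / [r₄ sin(θ₄−θ₃)].
Numerator sine = +0.99027; denominator sine = +0.93606.
Result = 0.0617·8.985·(+0.99027) / (0.1854·(+0.93606)) = +3.1633 rad/s; magnitude 3.1633 rad/s.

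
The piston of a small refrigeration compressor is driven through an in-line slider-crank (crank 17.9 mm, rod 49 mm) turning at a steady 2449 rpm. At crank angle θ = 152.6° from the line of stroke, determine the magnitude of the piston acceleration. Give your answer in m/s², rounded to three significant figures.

ω = 2π·2449/60 = 256.5 rad/s
x(θ) = r cosθ + √(L² − r² sin²θ); with ω constant, a = ω²·d²x/dθ².
d²x/dθ² = −r cosθ − r²(cos2θ)/√u − r⁴ sin²2θ/(4u^{3/2}),  u = L² − r² sin²θ = 0.00233314 m².
Substituting r = 0.0179 m, L = 0.049 m, θ = 152.6°: d²x/dθ² = +0.011916 m.
a = ω²·d²x/dθ² = (256.5)²·(+0.011916) = +783.74 m/s²;  |a| = 783.74 m/s².

784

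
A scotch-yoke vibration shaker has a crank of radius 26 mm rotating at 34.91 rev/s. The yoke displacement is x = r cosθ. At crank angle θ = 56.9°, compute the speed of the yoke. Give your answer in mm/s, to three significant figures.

ω = 219.3 rad/s (from 34.91 rev/s).
x = r cosθ ⇒ ẋ = −rω sinθ.
|v| = rω|sinθ| = 0.026·219.3·|sin 56.9°| = 4.7775 m/s = 4777.5 mm/s.

4780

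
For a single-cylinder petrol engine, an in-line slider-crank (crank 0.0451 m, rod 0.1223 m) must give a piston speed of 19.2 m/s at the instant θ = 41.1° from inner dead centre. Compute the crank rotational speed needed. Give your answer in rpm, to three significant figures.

For an in-line slider-crank, |v_piston| = rω|sinθ|·[1 + r cosθ/√(L² − r² sin²θ)].
With r = 0.0451 m, L = 0.1223 m, θ = 41.1°: the bracketed kinematic factor |dx/dθ| = 0.03814 m.
ω = v/|dx/dθ| = 19.2/0.03814 = 503.41 rad/s.
N = 60ω/(2π) = 4807.2 rpm.

4810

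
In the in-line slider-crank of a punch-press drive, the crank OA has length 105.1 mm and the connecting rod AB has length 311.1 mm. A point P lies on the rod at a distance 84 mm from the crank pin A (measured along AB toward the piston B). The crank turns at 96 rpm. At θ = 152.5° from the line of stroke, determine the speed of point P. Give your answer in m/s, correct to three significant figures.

0.818

ω = 10.05 rad/s.  Crank-pin speed |V_A| = rω = 1.0566 m/s, perpendicular to OA.
Rod angle: sinφ = −(r/L) sinθ ⇒ φ = -8.974°; ω_rod = −rω cosθ/√(L²−r²sin²θ) = +3.0499 rad/s.
V_P = V_A + ω_rod × AP, with AP = 0.084 m along the rod.
Components: V_Px = −rω sinθ − a·ω_rod·sinφ = -0.44791 m/s;  V_Py = rω cosθ + a·ω_rod·cosφ = -0.68415 m/s.
|V_P| = √(V_Px² + V_Py²) = 0.81773 m/s.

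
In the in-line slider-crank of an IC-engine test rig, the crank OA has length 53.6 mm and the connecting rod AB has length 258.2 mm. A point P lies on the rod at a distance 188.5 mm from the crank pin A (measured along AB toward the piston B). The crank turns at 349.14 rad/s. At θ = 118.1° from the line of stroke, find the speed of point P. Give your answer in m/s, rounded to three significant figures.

15.5

ω = 349.1 rad/s.  Crank-pin speed |V_A| = rω = 18.714 m/s, perpendicular to OA.
Rod angle: sinφ = −(r/L) sinθ ⇒ φ = -10.552°; ω_rod = −rω cosθ/√(L²−r²sin²θ) = +34.725 rad/s.
V_P = V_A + ω_rod × AP, with AP = 0.1885 m along the rod.
Components: V_Px = −rω sinθ − a·ω_rod·sinφ = -15.309 m/s;  V_Py = rω cosθ + a·ω_rod·cosφ = -2.3794 m/s.
|V_P| = √(V_Px² + V_Py²) = 15.493 m/s.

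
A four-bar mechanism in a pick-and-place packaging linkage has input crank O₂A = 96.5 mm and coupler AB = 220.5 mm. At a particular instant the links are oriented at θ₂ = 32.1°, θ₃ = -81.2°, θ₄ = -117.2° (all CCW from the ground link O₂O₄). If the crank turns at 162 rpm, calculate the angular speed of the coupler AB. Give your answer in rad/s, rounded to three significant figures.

ω₂ = 16.96 rad/s (from 162 rpm).
Differentiating the loop-closure r₂e^{iθ₂}+r₃e^{iθ₃}=r₁+r₄e^{iθ₄} gives r₂ω₂e^{iθ₂}+r₃ω₃e^{iθ₃}=r₄ω₄e^{iθ₄}.
Eliminating the other unknown: ω₃ = r₂ω₂ sin(θ₄−θ₂) / [r₃ sin(θ₃−θ₄)].
Numerator sine = -0.51054; denominator sine = +0.58779.
Result = 0.0965·16.96·(-0.51054) / (0.2205·(+0.58779)) = -6.4488 rad/s; magnitude 6.4488 rad/s.

6.45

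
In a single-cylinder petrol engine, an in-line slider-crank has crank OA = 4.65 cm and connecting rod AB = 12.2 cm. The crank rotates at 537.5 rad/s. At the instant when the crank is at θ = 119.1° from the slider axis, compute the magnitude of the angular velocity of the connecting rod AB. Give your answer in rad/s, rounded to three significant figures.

ω = 537.5 rad/s
The rod makes angle φ with the slider axis where L sinφ = r sinθ; differentiating, L cosφ·φ̇ = r ω cosθ.
L cosφ = √(L² − r² sin²θ) = 0.11504 m.
|ω_rod| = r ω |cosθ| / √(L² − r² sin²θ) = 0.0465·537.5·0.48634/0.11504 = 105.67 rad/s.

106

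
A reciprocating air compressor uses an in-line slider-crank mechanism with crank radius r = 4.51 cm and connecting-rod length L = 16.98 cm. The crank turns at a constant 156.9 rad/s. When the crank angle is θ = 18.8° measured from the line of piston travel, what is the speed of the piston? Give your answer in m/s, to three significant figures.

2.86

ω = 156.9 rad/s
For an in-line slider-crank, x = r cosθ + √(L² − r² sin²θ), so v = −rω sinθ·[1 + r cosθ/√(L² − r² sin²θ)].
With r = 0.0451 m, L = 0.1698 m, θ = 18.8°: √(L² − r² sin²θ) = 0.16918 m.
v = −0.0451·156.9·0.32227·[1 + 0.0451·0.94665/0.16918] = -2.8559 m/s.
|v| = 2.8559 m/s.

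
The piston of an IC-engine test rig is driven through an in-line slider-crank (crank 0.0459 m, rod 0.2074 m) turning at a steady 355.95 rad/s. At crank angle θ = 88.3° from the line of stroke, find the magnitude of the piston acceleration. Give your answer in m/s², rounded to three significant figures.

ω = 355.9 rad/s
x(θ) = r cosθ + √(L² − r² sin²θ); with ω constant, a = ω²·d²x/dθ².
d²x/dθ² = −r cosθ − r²(cos2θ)/√u − r⁴ sin²2θ/(4u^{3/2}),  u = L² − r² sin²θ = 0.0409098 m².
Substituting r = 0.0459 m, L = 0.2074 m, θ = 88.3°: d²x/dθ² = +0.0090358 m.
a = ω²·d²x/dθ² = (355.9)²·(+0.0090358) = +1144.8 m/s²;  |a| = 1144.8 m/s².

1140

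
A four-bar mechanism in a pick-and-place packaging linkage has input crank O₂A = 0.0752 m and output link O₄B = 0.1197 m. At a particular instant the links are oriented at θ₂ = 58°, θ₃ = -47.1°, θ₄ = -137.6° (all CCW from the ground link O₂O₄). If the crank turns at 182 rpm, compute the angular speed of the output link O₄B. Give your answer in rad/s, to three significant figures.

11.6

ω₂ = 19.06 rad/s (from 182 rpm).
Differentiating the loop-closure r₂e^{iθ₂}+r₃e^{iθ₃}=r₁+r₄e^{iθ₄} gives r₂ω₂e^{iθ₂}+r₃ω₃e^{iθ₃}=r₄ω₄e^{iθ₄}.
Eliminating the other unknown: ω₄ = r₂ω₂ sin(θ₂−θ₃) / [r₄ sin(θ₄−θ₃)].
Numerator sine = +0.96547; denominator sine = -0.99996.
Result = 0.0752·19.06·(+0.96547) / (0.1197·(-0.99996)) = -11.561 rad/s; magnitude 11.561 rad/s.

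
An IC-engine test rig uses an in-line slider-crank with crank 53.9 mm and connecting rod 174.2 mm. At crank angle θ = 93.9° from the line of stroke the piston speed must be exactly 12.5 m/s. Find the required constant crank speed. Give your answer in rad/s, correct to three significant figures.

For an in-line slider-crank, |v_piston| = rω|sinθ|·[1 + r cosθ/√(L² − r² sin²θ)].
With r = 0.0539 m, L = 0.1742 m, θ = 93.9°: the bracketed kinematic factor |dx/dθ| = 0.052585 m.
ω = v/|dx/dθ| = 12.5/0.052585 = 237.71 rad/s.

238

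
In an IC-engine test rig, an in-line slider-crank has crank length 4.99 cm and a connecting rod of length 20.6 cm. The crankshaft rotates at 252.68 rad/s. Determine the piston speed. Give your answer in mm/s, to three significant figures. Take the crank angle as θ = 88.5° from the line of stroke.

12700

ω = 252.7 rad/s
For an in-line slider-crank, x = r cosθ + √(L² − r² sin²θ), so v = −rω sinθ·[1 + r cosθ/√(L² − r² sin²θ)].
With r = 0.0499 m, L = 0.206 m, θ = 88.5°: √(L² − r² sin²θ) = 0.19987 m.
v = −0.0499·252.7·0.99966·[1 + 0.0499·0.02618/0.19987] = -12.687 m/s.
|v| = 12.687 m/s = 12687 mm/s.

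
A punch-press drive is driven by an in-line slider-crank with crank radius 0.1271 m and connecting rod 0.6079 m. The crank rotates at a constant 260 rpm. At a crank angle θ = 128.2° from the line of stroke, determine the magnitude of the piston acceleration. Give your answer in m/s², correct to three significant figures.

62.8

ω = 2π·260/60 = 27.23 rad/s
x(θ) = r cosθ + √(L² − r² sin²θ); with ω constant, a = ω²·d²x/dθ².
d²x/dθ² = −r cosθ − r²(cos2θ)/√u − r⁴ sin²2θ/(4u^{3/2}),  u = L² − r² sin²θ = 0.359566 m².
Substituting r = 0.1271 m, L = 0.6079 m, θ = 128.2°: d²x/dθ² = +0.084649 m.
a = ω²·d²x/dθ² = (27.23)²·(+0.084649) = +62.751 m/s²;  |a| = 62.751 m/s².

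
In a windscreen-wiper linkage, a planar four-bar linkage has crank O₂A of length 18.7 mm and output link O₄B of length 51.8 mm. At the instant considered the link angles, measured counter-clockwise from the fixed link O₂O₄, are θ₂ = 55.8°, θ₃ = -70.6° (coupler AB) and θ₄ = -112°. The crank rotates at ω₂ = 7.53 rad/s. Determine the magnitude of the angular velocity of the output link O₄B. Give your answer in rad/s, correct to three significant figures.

ω₂ = 7.53 rad/s
Differentiating the loop-closure r₂e^{iθ₂}+r₃e^{iθ₃}=r₁+r₄e^{iθ₄} gives r₂ω₂e^{iθ₂}+r₃ω₃e^{iθ₃}=r₄ω₄e^{iθ₄}.
Eliminating the other unknown: ω₄ = r₂ω₂ sin(θ₂−θ₃) / [r₄ sin(θ₄−θ₃)].
Numerator sine = +0.80489; denominator sine = -0.66131.
Result = 0.0187·7.53·(+0.80489) / (0.0518·(-0.66131)) = -3.3086 rad/s; magnitude 3.3086 rad/s.

3.31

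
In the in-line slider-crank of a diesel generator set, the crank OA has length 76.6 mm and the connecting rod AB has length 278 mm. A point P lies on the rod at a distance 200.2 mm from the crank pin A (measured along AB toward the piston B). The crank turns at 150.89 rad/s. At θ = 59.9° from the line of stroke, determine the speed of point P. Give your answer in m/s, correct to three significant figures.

ω = 150.9 rad/s.  Crank-pin speed |V_A| = rω = 11.558 m/s, perpendicular to OA.
Rod angle: sinφ = −(r/L) sinθ ⇒ φ = -13.791°; ω_rod = −rω cosθ/√(L²−r²sin²θ) = -21.47 rad/s.
V_P = V_A + ω_rod × AP, with AP = 0.2002 m along the rod.
Components: V_Px = −rω sinθ − a·ω_rod·sinφ = -11.024 m/s;  V_Py = rω cosθ + a·ω_rod·cosφ = +1.6222 m/s.
|V_P| = √(V_Px² + V_Py²) = 11.143 m/s.

11.1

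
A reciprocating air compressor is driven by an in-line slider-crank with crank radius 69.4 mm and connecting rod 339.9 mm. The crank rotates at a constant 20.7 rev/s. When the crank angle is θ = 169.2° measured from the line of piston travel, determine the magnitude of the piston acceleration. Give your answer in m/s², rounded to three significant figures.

930

ω = 2π·20.7 = 130.1 rad/s
x(θ) = r cosθ + √(L² − r² sin²θ); with ω constant, a = ω²·d²x/dθ².
d²x/dθ² = −r cosθ − r²(cos2θ)/√u − r⁴ sin²2θ/(4u^{3/2}),  u = L² − r² sin²θ = 0.115363 m².
Substituting r = 0.0694 m, L = 0.3399 m, θ = 169.2°: d²x/dθ² = +0.054966 m.
a = ω²·d²x/dθ² = (130.1)²·(+0.054966) = +929.81 m/s²;  |a| = 929.81 m/s².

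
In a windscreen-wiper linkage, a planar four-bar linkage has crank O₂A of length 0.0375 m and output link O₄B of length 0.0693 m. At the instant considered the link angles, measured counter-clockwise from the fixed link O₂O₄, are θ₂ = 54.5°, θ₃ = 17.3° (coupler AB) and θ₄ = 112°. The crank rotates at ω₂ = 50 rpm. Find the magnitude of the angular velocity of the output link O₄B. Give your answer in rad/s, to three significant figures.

ω₂ = 5.236 rad/s (from 50 rpm).
Differentiating the loop-closure r₂e^{iθ₂}+r₃e^{iθ₃}=r₁+r₄e^{iθ₄} gives r₂ω₂e^{iθ₂}+r₃ω₃e^{iθ₃}=r₄ω₄e^{iθ₄}.
Eliminating the other unknown: ω₄ = r₂ω₂ sin(θ₂−θ₃) / [r₄ sin(θ₄−θ₃)].
Numerator sine = +0.60460; denominator sine = +0.99664.
Result = 0.0375·5.236·(+0.60460) / (0.0693·(+0.99664)) = +1.7188 rad/s; magnitude 1.7188 rad/s.

1.72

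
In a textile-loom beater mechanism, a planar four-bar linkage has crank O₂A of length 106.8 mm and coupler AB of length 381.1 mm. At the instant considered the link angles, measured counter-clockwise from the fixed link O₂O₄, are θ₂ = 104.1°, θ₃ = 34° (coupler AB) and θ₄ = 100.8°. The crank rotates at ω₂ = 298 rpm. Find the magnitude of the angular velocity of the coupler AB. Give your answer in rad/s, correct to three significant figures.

ω₂ = 31.21 rad/s (from 298 rpm).
Differentiating the loop-closure r₂e^{iθ₂}+r₃e^{iθ₃}=r₁+r₄e^{iθ₄} gives r₂ω₂e^{iθ₂}+r₃ω₃e^{iθ₃}=r₄ω₄e^{iθ₄}.
Eliminating the other unknown: ω₃ = r₂ω₂ sin(θ₄−θ₂) / [r₃ sin(θ₃−θ₄)].
Numerator sine = -0.05756; denominator sine = -0.91914.
Result = 0.1068·31.21·(-0.05756) / (0.3811·(-0.91914)) = +0.54771 rad/s; magnitude 0.54771 rad/s.

0.548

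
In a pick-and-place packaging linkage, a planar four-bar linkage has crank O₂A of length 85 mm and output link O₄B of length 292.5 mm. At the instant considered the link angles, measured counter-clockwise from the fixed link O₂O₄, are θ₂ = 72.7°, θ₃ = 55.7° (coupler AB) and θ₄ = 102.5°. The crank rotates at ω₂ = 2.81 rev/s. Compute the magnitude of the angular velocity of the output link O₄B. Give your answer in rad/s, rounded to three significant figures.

ω₂ = 17.66 rad/s (from 2.81 rev/s).
Differentiating the loop-closure r₂e^{iθ₂}+r₃e^{iθ₃}=r₁+r₄e^{iθ₄} gives r₂ω₂e^{iθ₂}+r₃ω₃e^{iθ₃}=r₄ω₄e^{iθ₄}.
Eliminating the other unknown: ω₄ = r₂ω₂ sin(θ₂−θ₃) / [r₄ sin(θ₄−θ₃)].
Numerator sine = +0.29237; denominator sine = +0.72897.
Result = 0.085·17.66·(+0.29237) / (0.2925·(+0.72897)) = +2.0578 rad/s; magnitude 2.0578 rad/s.

2.06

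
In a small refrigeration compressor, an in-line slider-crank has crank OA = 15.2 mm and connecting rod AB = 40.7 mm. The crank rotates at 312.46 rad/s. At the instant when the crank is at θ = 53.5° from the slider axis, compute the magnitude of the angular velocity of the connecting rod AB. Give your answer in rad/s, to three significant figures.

ω = 312.5 rad/s
The rod makes angle φ with the slider axis where L sinφ = r sinθ; differentiating, L cosφ·φ̇ = r ω cosθ.
L cosφ = √(L² − r² sin²θ) = 0.038823 m.
|ω_rod| = r ω |cosθ| / √(L² − r² sin²θ) = 0.0152·312.5·0.59482/0.038823 = 72.768 rad/s.

72.8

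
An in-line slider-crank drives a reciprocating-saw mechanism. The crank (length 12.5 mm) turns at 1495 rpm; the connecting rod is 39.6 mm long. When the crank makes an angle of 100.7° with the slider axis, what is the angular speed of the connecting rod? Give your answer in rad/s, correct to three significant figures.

9.65

ω = 156.6 rad/s (converted from 1495 rpm).
The rod makes angle φ with the slider axis where L sinφ = r sinθ; differentiating, L cosφ·φ̇ = r ω cosθ.
L cosφ = √(L² − r² sin²θ) = 0.037647 m.
|ω_rod| = r ω |cosθ| / √(L² − r² sin²θ) = 0.0125·156.6·0.18567/0.037647 = 9.6512 rad/s.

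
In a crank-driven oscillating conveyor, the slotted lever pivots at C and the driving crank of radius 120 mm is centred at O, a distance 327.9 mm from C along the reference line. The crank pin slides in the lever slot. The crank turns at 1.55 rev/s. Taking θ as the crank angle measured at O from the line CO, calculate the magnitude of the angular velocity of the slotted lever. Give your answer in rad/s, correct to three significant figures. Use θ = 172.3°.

ω = 9.739 rad/s (from 1.55 rev/s).
Crank pin A relative to C: A = (d + r cosθ, r sinθ); lever angle φ = atan2(r sinθ, d + r cosθ).
Differentiating tanφ: φ̇ = rω(d cosθ + r)/(d² + r² + 2dr cosθ).
d² + r² + 2dr cosθ = |CA|² = 0.043932 m²;  d cosθ + r = -0.20494 m.
|ω_lever| = |0.12·9.739·-0.20494| / 0.043932 = 5.4519 rad/s.

5.45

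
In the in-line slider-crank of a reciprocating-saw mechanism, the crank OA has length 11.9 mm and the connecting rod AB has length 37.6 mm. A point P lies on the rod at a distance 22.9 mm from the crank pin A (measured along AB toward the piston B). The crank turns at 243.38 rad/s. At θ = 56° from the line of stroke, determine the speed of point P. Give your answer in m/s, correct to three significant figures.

ω = 243.4 rad/s.  Crank-pin speed |V_A| = rω = 2.8962 m/s, perpendicular to OA.
Rod angle: sinφ = −(r/L) sinθ ⇒ φ = -15.211°; ω_rod = −rω cosθ/√(L²−r²sin²θ) = -44.637 rad/s.
V_P = V_A + ω_rod × AP, with AP = 0.0229 m along the rod.
Components: V_Px = −rω sinθ − a·ω_rod·sinφ = -2.6693 m/s;  V_Py = rω cosθ + a·ω_rod·cosφ = +0.63317 m/s.
|V_P| = √(V_Px² + V_Py²) = 2.7433 m/s.

2.74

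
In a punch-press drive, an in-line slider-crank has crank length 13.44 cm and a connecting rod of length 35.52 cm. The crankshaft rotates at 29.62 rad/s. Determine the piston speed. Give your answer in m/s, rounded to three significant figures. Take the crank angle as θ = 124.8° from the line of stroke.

ω = 29.62 rad/s
For an in-line slider-crank, x = r cosθ + √(L² − r² sin²θ), so v = −rω sinθ·[1 + r cosθ/√(L² − r² sin²θ)].
With r = 0.1344 m, L = 0.3552 m, θ = 124.8°: √(L² − r² sin²θ) = 0.33762 m.
v = −0.1344·29.62·0.82115·[1 + 0.1344·-0.57071/0.33762] = -2.5263 m/s.
|v| = 2.5263 m/s.

2.53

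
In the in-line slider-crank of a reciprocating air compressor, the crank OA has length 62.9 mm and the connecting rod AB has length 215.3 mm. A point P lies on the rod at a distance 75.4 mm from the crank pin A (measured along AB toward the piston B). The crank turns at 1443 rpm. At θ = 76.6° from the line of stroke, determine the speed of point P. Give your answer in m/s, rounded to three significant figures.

9.58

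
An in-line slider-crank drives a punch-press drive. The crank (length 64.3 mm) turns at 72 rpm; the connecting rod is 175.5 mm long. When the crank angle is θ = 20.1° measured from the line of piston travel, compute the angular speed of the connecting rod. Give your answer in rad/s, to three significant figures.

2.62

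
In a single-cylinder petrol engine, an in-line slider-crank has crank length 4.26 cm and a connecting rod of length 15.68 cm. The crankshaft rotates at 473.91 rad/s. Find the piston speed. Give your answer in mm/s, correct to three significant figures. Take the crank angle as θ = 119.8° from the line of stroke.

15100

ω = 473.9 rad/s
For an in-line slider-crank, x = r cosθ + √(L² − r² sin²θ), so v = −rω sinθ·[1 + r cosθ/√(L² − r² sin²θ)].
With r = 0.0426 m, L = 0.1568 m, θ = 119.8°: √(L² − r² sin²θ) = 0.15238 m.
v = −0.0426·473.9·0.86777·[1 + 0.0426·-0.49697/0.15238] = -15.085 m/s.
|v| = 15.085 m/s = 15085 mm/s.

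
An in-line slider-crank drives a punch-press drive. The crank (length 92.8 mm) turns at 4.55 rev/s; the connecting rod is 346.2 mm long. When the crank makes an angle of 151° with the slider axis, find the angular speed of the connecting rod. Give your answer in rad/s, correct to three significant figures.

6.76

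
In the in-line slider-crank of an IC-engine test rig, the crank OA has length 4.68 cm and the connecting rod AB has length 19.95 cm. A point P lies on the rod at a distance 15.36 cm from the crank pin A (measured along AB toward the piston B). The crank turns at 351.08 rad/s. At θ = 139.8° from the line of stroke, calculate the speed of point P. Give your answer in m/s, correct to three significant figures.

9.57

ω = 351.1 rad/s.  Crank-pin speed |V_A| = rω = 16.431 m/s, perpendicular to OA.
Rod angle: sinφ = −(r/L) sinθ ⇒ φ = -8.709°; ω_rod = −rω cosθ/√(L²−r²sin²θ) = +63.639 rad/s.
V_P = V_A + ω_rod × AP, with AP = 0.1536 m along the rod.
Components: V_Px = −rω sinθ − a·ω_rod·sinφ = -9.1251 m/s;  V_Py = rω cosθ + a·ω_rod·cosφ = -2.8873 m/s.
|V_P| = √(V_Px² + V_Py²) = 9.5711 m/s.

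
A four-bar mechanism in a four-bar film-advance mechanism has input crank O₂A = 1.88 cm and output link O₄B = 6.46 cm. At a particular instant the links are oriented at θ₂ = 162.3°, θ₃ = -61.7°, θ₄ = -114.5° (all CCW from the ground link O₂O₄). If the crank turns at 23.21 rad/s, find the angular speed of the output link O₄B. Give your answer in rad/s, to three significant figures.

5.89

ω₂ = 23.21 rad/s
Differentiating the loop-closure r₂e^{iθ₂}+r₃e^{iθ₃}=r₁+r₄e^{iθ₄} gives r₂ω₂e^{iθ₂}+r₃ω₃e^{iθ₃}=r₄ω₄e^{iθ₄}.
Eliminating the other unknown: ω₄ = r₂ω₂ sin(θ₂−θ₃) / [r₄ sin(θ₄−θ₃)].
Numerator sine = -0.69466; denominator sine = -0.79653.
Result = 0.0188·23.21·(-0.69466) / (0.0646·(-0.79653)) = +5.8907 rad/s; magnitude 5.8907 rad/s.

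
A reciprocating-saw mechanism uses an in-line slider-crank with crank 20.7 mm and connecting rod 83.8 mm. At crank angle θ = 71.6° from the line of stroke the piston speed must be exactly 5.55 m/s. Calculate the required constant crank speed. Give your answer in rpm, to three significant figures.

2500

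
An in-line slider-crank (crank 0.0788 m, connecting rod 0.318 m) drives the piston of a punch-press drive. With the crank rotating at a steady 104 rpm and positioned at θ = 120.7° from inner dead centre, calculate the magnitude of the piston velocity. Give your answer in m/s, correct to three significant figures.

0.642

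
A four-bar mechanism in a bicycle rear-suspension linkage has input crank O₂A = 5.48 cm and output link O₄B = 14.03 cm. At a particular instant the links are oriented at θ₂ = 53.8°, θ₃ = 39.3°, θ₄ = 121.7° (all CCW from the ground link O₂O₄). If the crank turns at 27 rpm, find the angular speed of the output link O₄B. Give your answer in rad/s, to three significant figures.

0.279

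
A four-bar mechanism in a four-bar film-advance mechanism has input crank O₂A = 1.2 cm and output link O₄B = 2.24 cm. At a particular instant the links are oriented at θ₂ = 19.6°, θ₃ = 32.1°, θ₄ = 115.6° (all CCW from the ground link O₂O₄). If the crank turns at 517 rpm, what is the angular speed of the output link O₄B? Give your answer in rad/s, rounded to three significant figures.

6.32

ω₂ = 54.14 rad/s (from 517 rpm).
Differentiating the loop-closure r₂e^{iθ₂}+r₃e^{iθ₃}=r₁+r₄e^{iθ₄} gives r₂ω₂e^{iθ₂}+r₃ω₃e^{iθ₃}=r₄ω₄e^{iθ₄}.
Eliminating the other unknown: ω₄ = r₂ω₂ sin(θ₂−θ₃) / [r₄ sin(θ₄−θ₃)].
Numerator sine = -0.21644; denominator sine = +0.99357.
Result = 0.012·54.14·(-0.21644) / (0.0224·(+0.99357)) = -6.3181 rad/s; magnitude 6.3181 rad/s.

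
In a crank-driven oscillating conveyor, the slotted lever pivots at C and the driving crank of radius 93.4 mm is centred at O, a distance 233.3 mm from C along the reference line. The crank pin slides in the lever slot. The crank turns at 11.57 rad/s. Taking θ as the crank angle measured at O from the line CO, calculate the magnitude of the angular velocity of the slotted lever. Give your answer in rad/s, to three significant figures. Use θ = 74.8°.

ω = 11.57 rad/s
Crank pin A relative to C: A = (d + r cosθ, r sinθ); lever angle φ = atan2(r sinθ, d + r cosθ).
Differentiating tanφ: φ̇ = rω(d cosθ + r)/(d² + r² + 2dr cosθ).
d² + r² + 2dr cosθ = |CA|² = 0.0745788 m²;  d cosθ + r = +0.15457 m.
|ω_lever| = |0.0934·11.57·+0.15457| / 0.0745788 = 2.2397 rad/s.

2.24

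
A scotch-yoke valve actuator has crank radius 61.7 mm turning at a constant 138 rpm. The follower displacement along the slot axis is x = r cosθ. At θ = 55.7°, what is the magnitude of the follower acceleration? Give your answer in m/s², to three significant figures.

ω = 14.45 rad/s (from 138 rpm).
x = r cosθ ⇒ ẍ = −rω² cosθ (ω constant).
|a| = rω²|cosθ| = 0.0617·(14.45)²·|cos 55.7°| = 7.2613 m/s².

7.26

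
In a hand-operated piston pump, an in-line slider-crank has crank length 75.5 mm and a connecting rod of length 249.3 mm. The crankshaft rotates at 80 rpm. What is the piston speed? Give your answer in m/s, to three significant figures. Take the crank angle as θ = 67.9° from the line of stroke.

0.656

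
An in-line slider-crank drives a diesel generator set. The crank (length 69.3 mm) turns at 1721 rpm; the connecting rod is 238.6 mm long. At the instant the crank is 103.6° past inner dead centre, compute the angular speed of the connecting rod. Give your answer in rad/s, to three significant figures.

ω = 180.2 rad/s (converted from 1721 rpm).
The rod makes angle φ with the slider axis where L sinφ = r sinθ; differentiating, L cosφ·φ̇ = r ω cosθ.
L cosφ = √(L² − r² sin²θ) = 0.2289 m.
|ω_rod| = r ω |cosθ| / √(L² − r² sin²θ) = 0.0693·180.2·0.23514/0.2289 = 12.83 rad/s.

12.8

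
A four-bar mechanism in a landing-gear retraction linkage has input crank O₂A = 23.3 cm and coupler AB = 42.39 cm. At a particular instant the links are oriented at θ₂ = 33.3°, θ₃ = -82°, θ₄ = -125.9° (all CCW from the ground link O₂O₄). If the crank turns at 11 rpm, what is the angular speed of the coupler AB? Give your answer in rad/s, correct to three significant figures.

0.324

ω₂ = 1.152 rad/s (from 11 rpm).
Differentiating the loop-closure r₂e^{iθ₂}+r₃e^{iθ₃}=r₁+r₄e^{iθ₄} gives r₂ω₂e^{iθ₂}+r₃ω₃e^{iθ₃}=r₄ω₄e^{iθ₄}.
Eliminating the other unknown: ω₃ = r₂ω₂ sin(θ₄−θ₂) / [r₃ sin(θ₃−θ₄)].
Numerator sine = -0.35511; denominator sine = +0.69340.
Result = 0.233·1.152·(-0.35511) / (0.4239·(+0.69340)) = -0.32426 rad/s; magnitude 0.32426 rad/s.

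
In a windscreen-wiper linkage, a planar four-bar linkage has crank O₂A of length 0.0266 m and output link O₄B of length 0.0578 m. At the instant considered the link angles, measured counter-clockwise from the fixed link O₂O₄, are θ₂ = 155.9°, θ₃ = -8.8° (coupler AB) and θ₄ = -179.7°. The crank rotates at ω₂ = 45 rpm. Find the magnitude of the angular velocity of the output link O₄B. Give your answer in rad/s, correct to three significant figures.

ω₂ = 4.712 rad/s (from 45 rpm).
Differentiating the loop-closure r₂e^{iθ₂}+r₃e^{iθ₃}=r₁+r₄e^{iθ₄} gives r₂ω₂e^{iθ₂}+r₃ω₃e^{iθ₃}=r₄ω₄e^{iθ₄}.
Eliminating the other unknown: ω₄ = r₂ω₂ sin(θ₂−θ₃) / [r₄ sin(θ₄−θ₃)].
Numerator sine = +0.26387; denominator sine = -0.15816.
Result = 0.0266·4.712·(+0.26387) / (0.0578·(-0.15816)) = -3.6183 rad/s; magnitude 3.6183 rad/s.

3.62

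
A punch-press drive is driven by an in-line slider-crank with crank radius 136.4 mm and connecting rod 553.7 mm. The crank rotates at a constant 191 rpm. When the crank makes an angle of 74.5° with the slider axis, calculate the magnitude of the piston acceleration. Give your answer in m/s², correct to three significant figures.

ω = 2π·191/60 = 20 rad/s
x(θ) = r cosθ + √(L² − r² sin²θ); with ω constant, a = ω²·d²x/dθ².
d²x/dθ² = −r cosθ − r²(cos2θ)/√u − r⁴ sin²2θ/(4u^{3/2}),  u = L² − r² sin²θ = 0.289307 m².
Substituting r = 0.1364 m, L = 0.5537 m, θ = 74.5°: d²x/dθ² = -0.0069495 m.
a = ω²·d²x/dθ² = (20)²·(-0.0069495) = -2.7802 m/s²;  |a| = 2.7802 m/s².

2.78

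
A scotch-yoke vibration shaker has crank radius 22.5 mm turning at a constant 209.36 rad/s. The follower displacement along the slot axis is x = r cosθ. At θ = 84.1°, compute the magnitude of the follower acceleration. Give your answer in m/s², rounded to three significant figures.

101

ω = 209.4 rad/s
x = r cosθ ⇒ ẍ = −rω² cosθ (ω constant).
|a| = rω²|cosθ| = 0.0225·(209.4)²·|cos 84.1°| = 101.38 m/s².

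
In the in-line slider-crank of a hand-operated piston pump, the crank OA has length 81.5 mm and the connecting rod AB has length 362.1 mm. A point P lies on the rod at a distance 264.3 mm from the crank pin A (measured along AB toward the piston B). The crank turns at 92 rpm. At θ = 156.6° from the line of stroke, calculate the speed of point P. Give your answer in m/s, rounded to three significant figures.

ω = 9.634 rad/s.  Crank-pin speed |V_A| = rω = 0.78519 m/s, perpendicular to OA.
Rod angle: sinφ = −(r/L) sinθ ⇒ φ = -5.128°; ω_rod = −rω cosθ/√(L²−r²sin²θ) = +1.9981 rad/s.
V_P = V_A + ω_rod × AP, with AP = 0.2643 m along the rod.
Components: V_Px = −rω sinθ − a·ω_rod·sinφ = -0.26463 m/s;  V_Py = rω cosθ + a·ω_rod·cosφ = -0.19463 m/s.
|V_P| = √(V_Px² + V_Py²) = 0.3285 m/s.

0.328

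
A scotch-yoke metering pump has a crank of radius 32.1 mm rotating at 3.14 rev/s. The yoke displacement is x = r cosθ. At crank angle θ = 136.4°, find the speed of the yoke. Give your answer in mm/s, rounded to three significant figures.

ω = 19.73 rad/s (from 3.14 rev/s).
x = r cosθ ⇒ ẋ = −rω sinθ.
|v| = rω|sinθ| = 0.0321·19.73·|sin 136.4°| = 0.43674 m/s = 436.74 mm/s.

437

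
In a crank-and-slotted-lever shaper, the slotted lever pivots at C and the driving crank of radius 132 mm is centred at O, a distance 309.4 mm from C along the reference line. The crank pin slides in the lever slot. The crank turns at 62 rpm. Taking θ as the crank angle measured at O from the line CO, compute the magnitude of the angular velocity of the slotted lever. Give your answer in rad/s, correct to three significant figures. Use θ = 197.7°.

3.95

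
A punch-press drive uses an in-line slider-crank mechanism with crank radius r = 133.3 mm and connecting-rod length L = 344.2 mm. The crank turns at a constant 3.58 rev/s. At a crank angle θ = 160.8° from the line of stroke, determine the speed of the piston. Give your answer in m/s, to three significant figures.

ω = 2π·3.58 = 22.49 rad/s
For an in-line slider-crank, x = r cosθ + √(L² − r² sin²θ), so v = −rω sinθ·[1 + r cosθ/√(L² − r² sin²θ)].
With r = 0.1333 m, L = 0.3442 m, θ = 160.8°: √(L² − r² sin²θ) = 0.3414 m.
v = −0.1333·22.49·0.32887·[1 + 0.1333·-0.94438/0.3414] = -0.62248 m/s.
|v| = 0.62248 m/s.

0.622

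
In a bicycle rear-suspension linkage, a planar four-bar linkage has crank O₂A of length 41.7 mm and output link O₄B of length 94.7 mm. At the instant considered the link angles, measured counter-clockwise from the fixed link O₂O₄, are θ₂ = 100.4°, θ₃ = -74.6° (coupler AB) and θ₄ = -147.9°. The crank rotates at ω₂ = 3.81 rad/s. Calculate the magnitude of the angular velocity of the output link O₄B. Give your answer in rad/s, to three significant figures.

ω₂ = 3.81 rad/s
Differentiating the loop-closure r₂e^{iθ₂}+r₃e^{iθ₃}=r₁+r₄e^{iθ₄} gives r₂ω₂e^{iθ₂}+r₃ω₃e^{iθ₃}=r₄ω₄e^{iθ₄}.
Eliminating the other unknown: ω₄ = r₂ω₂ sin(θ₂−θ₃) / [r₄ sin(θ₄−θ₃)].
Numerator sine = +0.08716; denominator sine = -0.95782.
Result = 0.0417·3.81·(+0.08716) / (0.0947·(-0.95782)) = -0.15266 rad/s; magnitude 0.15266 rad/s.

0.153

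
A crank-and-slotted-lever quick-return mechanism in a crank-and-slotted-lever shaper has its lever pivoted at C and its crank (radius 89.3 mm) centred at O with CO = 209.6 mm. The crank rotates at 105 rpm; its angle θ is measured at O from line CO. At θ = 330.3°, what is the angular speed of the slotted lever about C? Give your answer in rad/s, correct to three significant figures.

3.16

ω = 11 rad/s (from 105 rpm).
Crank pin A relative to C: A = (d + r cosθ, r sinθ); lever angle φ = atan2(r sinθ, d + r cosθ).
Differentiating tanφ: φ̇ = rω(d cosθ + r)/(d² + r² + 2dr cosθ).
d² + r² + 2dr cosθ = |CA|² = 0.0844235 m²;  d cosθ + r = +0.27137 m.
|ω_lever| = |0.0893·11·+0.27137| / 0.0844235 = 3.1562 rad/s.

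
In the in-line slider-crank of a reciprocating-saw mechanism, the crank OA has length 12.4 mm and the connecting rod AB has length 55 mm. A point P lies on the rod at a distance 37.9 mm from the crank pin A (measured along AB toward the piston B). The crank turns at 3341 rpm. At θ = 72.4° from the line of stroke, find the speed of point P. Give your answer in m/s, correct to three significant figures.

4.35

ω = 349.9 rad/s.  Crank-pin speed |V_A| = rω = 4.3384 m/s, perpendicular to OA.
Rod angle: sinφ = −(r/L) sinθ ⇒ φ = -12.410°; ω_rod = −rω cosθ/√(L²−r²sin²θ) = -24.421 rad/s.
V_P = V_A + ω_rod × AP, with AP = 0.0379 m along the rod.
Components: V_Px = −rω sinθ − a·ω_rod·sinφ = -4.3342 m/s;  V_Py = rω cosθ + a·ω_rod·cosφ = +0.40785 m/s.
|V_P| = √(V_Px² + V_Py²) = 4.3533 m/s.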